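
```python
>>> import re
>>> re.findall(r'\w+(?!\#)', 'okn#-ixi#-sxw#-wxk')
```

A negative assertion filters positions out without eating any characters.
Matches: at [0:2] → 'ok'; at [5:7] → 'ix'; at [10:12] → 'sx'; at [15:18] → 'wxk'.
`findall` yields the raw match text (4 of them) because the pattern has no groups.

['ok', 'ix', 'sx', 'wxk']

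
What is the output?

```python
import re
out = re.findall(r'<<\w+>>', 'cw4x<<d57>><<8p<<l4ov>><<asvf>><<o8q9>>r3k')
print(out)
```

No capturing groups, so `findall` returns the 4 full match strings.

['<<d57>>', '<<l4ov>>', '<<asvf>>', '<<o8q9>>']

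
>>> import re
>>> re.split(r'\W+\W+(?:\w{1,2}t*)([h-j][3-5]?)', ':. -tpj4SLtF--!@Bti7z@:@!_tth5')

['', 'j4', 'SLtF', 'i', '7z', 'h5', '']

The pattern matches one or more of a non-word character, then one or more of a non-word character; then 1 to 2 of a word character, then zero or more of a literal 't' (non-capturing group); then a character in [h-j], then optionally a character in [3-5] (captured).
Matches to split on: at [0:8] → ':. -tpj4'; at [12:19] → '--!@Bti'; at [21:30] → '@:@!_tth5'.
`re.split` interleaves the captured-group text with the surrounding fragments.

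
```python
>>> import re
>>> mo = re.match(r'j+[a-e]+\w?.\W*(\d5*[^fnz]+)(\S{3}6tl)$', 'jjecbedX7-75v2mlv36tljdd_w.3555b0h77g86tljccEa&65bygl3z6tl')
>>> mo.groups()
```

The pattern matches one or more of the literal 'j', then one or more of a character in [a-e]; then optionally a word character, then any character, then zero or more of a non-word character; then a digit, then zero or more of the literal '5', then one or more of any character except [fnz] (captured); then exactly 3 of a non-whitespace character, then the literal '6tl' (captured); then anchored at the end.
`match` is anchored at position 0; if the pattern doesn't fit there, it returns None.
The match spans [0:58] → 'jjecbedX7-75v2mlv36tljdd_w.3555b0h77g86tljccEa&65bygl3z6tl'.
Captured: group 1 = '75v2mlv36tljdd_w.3555b0h77g86tljccEa&65byg', group 2 = 'l3z6tl'.

('75v2mlv36tljdd_w.3555b0h77g86tljccEa&65byg', 'l3z6tl')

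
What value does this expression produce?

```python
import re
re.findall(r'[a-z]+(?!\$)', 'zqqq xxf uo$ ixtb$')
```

The negative lookaround is zero-width — it rules out positions where the adjacent text would match, without consuming anything.
Scanning left to right: at [0:4] → 'zqqq'; at [5:8] → 'xxf'; at [9:10] → 'u'; at [13:16] → 'ixt'.
With no groups in the pattern, `findall` gives back each whole match — 4 here.

['zqqq', 'xxf', 'u', 'ixt']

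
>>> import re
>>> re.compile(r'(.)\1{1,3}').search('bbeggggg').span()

`\1` has to match the exact text group 1 already captured.
The match spans [0:2] → 'bb'.

(0, 2)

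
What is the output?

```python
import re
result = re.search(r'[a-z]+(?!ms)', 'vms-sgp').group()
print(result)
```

vms

`(?!…)`/`(?<!…)` only lets a position through if the neighbouring text does NOT match; no characters are consumed.
The match spans [0:3] → 'vms'.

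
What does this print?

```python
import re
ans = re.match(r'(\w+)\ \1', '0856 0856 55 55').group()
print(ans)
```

`\1` is not a pattern — it's the concrete string captured by group 1, re-applied verbatim.
`re.match` won't scan ahead — the pattern has to work from the very first character.
The match spans [0:9] → '0856 0856'.
Captured: group 1 = '0856'.

0856 0856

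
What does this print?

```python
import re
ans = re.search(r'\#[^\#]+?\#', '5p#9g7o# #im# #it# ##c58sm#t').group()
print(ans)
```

Unlike `match`, `search` isn't anchored — it looks for the pattern anywhere in the string.
The match spans [2:8] → '#9g7o#'.

#9g7o#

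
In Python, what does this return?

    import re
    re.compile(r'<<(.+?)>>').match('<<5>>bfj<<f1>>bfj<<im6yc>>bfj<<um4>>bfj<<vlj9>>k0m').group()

'<<5>>'

Lazy quantifiers expand one character at a time until the remainder of the pattern can match.
With `match`, the pattern is implicitly anchored at the beginning.
The match spans [0:5] → '<<5>>'.
Captured: group 1 = '5'.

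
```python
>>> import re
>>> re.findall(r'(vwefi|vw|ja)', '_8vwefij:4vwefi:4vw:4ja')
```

['vwefi', 'vwefi', 'vw', 'ja']

Alternation isn't longest-match — the leftmost alternative that fits at this position is chosen.
Matches: at [2:7] match 'vwefi', group 1 = 'vwefi'; at [10:15] match 'vwefi', group 1 = 'vwefi'; at [17:19] match 'vw', group 1 = 'vw'; at [21:23] match 'ja', group 1 = 'ja'.
One capturing group, so `findall` returns just the captured substring from each match — 4 in all.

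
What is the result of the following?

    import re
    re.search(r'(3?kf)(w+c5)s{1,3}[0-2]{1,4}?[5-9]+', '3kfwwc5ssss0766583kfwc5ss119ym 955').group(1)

The pattern matches optionally the literal '3', then the literal 'kf' (captured); then one or more of a literal 'w', then the literal 'c5' (captured); then 1 to 3 of a literal 's', then 1 to 4 of a character in [0-2] (lazy), then one or more of a character in [5-9].
`re.search` scans for the first position where the pattern succeeds.
The match spans [17:28] → '3kfwc5ss119'.
Captured: group 1 = '3kf', group 2 = 'wc5'.

'3kf'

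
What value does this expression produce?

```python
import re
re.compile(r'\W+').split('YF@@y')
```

['YF', 'y']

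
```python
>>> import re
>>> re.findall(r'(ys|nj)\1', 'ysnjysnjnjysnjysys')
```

['nj', 'ys']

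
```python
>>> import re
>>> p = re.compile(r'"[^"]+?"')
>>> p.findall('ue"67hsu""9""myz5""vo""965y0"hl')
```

`findall` yields the raw match text (5 of them) because the pattern has no groups.

['"67hsu"', '"9"', '"myz5"', '"vo"', '"965y0"']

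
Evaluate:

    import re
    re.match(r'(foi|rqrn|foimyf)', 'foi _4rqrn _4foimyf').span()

`re.match` only tries the pattern at the start of the string.
The match spans [0:3] → 'foi'.

(0, 3)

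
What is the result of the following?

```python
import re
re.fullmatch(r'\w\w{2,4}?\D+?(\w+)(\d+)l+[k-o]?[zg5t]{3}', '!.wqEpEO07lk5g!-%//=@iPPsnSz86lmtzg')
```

None

This matches a word character, then 2 to 4 of a word character (lazy), then one or more of a non-digit (lazy); then one or more of a word character (captured); then one or more of a digit (captured); then one or more of a literal 'l'; then optionally a character in [k-o], then exactly 3 of one of [zg5t].
For `fullmatch`, every character of the input must be accounted for by the pattern.
Here the pattern can't cover the whole string, so the call returns None.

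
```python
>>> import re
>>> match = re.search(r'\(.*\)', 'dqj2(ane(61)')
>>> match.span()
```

(4, 12)

`search` walks the string left to right and returns the first match it finds.
The match spans [4:12] → '(ane(61)'.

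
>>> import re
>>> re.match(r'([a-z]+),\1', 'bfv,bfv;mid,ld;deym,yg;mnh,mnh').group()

'bfv,bfv'

The backreference `\1` re-matches whatever the first group consumed, character for character.
`re.match` won't scan ahead — the pattern has to work from the very first character.
The match spans [0:7] → 'bfv,bfv'.
Captured: group 1 = 'bfv'.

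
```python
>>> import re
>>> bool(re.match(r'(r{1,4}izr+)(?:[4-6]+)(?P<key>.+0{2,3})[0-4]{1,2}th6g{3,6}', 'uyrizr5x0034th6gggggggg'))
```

`match` is anchored at position 0; if the pattern doesn't fit there, it returns None.
Here position 0 doesn't satisfy it, so the call returns None, and `bool(None)` is False.

False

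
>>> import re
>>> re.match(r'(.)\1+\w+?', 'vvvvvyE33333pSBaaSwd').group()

'vvvvvy'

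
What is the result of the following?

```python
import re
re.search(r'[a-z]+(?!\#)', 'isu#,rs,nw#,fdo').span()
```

Because the assertion is negative and zero-width, positions next to the forbidden text are skipped.
`re.search` scans for the first position where the pattern succeeds.
The match spans [0:2] → 'is'.

(0, 2)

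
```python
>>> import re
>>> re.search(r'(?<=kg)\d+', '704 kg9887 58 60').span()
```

(6, 10)

The `(?=…)`/`(?<=…)` assertion just peeks at neighbouring text; it doesn't advance the match position.
Unlike `match`, `search` isn't anchored — it looks for the pattern anywhere in the string.
The match spans [6:10] → '9887'.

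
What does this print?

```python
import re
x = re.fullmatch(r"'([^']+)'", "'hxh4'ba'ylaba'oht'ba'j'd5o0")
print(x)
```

`re.fullmatch` is like wrapping the pattern in `^…$` (in single-line mode).
Here the string isn't matched end-to-end, so the call returns None.

None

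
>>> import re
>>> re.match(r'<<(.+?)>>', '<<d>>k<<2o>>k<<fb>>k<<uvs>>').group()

'<<d>>'

A non-greedy quantifier consumes as few characters as it can — just enough that the remainder of the pattern still matches from where it stops; whatever follows it matches normally.
With `match`, the pattern is implicitly anchored at the beginning.
The match spans [0:5] → '<<d>>'.
Captured: group 1 = 'd'.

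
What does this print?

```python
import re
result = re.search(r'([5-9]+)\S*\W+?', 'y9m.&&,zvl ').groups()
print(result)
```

('9',)

The match spans [1:11] → '9m.&&,zvl '.
Captured: group 1 = '9'.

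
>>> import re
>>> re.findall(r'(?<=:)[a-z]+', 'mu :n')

['n']

The positive lookaround only admits positions where the adjacent text matches; those characters stay outside the span.
No capturing groups, so `findall` returns the 1 full match string.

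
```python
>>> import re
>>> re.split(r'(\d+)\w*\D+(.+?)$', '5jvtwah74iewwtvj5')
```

['', '5', '5', '']

The pattern matches one or more of a digit (captured); then zero or more of a word character, then one or more of a non-digit; then one or more of any character (lazy) (captured); then anchored at the end.
Matches to split on: at [0:17] → '5jvtwah74iewwtvj5'.
`re.split` interleaves the captured-group text with the surrounding fragments.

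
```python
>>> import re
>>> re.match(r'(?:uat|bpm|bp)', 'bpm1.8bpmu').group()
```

With `match`, the pattern is implicitly anchored at the beginning.
The match spans [0:3] → 'bpm'.

'bpm'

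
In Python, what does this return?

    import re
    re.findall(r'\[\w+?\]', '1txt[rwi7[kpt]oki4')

['[kpt]']

Scanning left to right: at [9:14] → '[kpt]'.
No capturing groups, so `findall` returns the 1 full match string.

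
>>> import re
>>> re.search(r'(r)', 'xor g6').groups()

('r',)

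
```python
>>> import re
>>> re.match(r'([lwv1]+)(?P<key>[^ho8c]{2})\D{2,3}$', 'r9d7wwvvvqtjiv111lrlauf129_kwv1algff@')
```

None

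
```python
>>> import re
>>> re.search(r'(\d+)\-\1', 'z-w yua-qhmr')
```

None

A backreference is literal: `\1` must see the identical characters the first group matched.
Here the pattern never matches, so the call returns None.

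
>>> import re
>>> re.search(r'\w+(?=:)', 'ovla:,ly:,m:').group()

'ovla'

Lookahead/lookbehind check context without consuming it, so the matched span excludes the asserted characters.
The match spans [0:4] → 'ovla'.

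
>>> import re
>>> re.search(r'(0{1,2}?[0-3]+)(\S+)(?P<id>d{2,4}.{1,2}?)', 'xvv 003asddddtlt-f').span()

(4, 14)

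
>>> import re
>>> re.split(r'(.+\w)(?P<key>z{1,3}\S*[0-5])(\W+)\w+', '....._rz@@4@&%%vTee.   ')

['', '....._r', 'z@@4', '@&%%', '.   ']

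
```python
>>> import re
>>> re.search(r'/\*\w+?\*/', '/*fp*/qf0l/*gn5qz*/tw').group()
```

'/*fp*/'

The match spans [0:6] → '/*fp*/'.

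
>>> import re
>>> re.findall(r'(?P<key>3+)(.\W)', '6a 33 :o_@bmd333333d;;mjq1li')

[('33', ' :'), ('333333', 'd;')]

This matches one or more of a literal '3' (captured as 'key'); then any character, then a non-word character (captured).
Walking the string: at [3:7] match '33 :', groups = ('33', ' :'); at [13:21] match '333333d;', groups = ('333333', 'd;').
Multiple groups make `findall` return tuples — one 2-tuple for each match.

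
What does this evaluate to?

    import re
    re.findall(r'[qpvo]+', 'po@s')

The pattern matches one or more of one of [qpvo].
Walking the string: at [0:2] → 'po'.
Since nothing is captured, `findall` lists the 1 matched substring directly.

['po']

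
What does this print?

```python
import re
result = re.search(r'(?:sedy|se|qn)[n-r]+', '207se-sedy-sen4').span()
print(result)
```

`search` walks the string left to right and returns the first match it finds.
The match spans [11:14] → 'sen'.

(11, 14)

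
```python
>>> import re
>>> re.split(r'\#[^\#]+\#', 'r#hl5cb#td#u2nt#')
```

['r', 'td', '']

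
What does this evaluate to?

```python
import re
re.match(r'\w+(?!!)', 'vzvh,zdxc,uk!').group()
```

'vzvh'

A negative assertion filters positions out without eating any characters.
`re.match` won't scan ahead — the pattern has to work from the very first character.
The match spans [0:4] → 'vzvh'.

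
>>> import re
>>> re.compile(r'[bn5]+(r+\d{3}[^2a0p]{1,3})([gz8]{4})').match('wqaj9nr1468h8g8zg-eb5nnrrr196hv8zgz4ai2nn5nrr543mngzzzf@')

None

The pattern matches one or more of one of [bn5]; then one or more of a literal 'r', then exactly 3 of a digit, then 1 to 3 of any character except [2a0p] (captured); then exactly 4 of one of [gz8] (captured).
`re.match` only tries the pattern at the start of the string.
Here position 0 doesn't satisfy it, so the call returns None.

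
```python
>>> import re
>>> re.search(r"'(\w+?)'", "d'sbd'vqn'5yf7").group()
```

"'sbd'"

Unlike `match`, `search` isn't anchored — it looks for the pattern anywhere in the string.
The match spans [1:6] → "'sbd'".
Captured: group 1 = 'sbd'.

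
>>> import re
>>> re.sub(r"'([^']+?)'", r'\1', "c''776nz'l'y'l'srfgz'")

"c'776nzlylsrfgz"

Matches: at [2:9] → "'776nz'"; at [10:13] → "'y'"; at [14:21] → "'srfgz'".
`\1` in the replacement pulls in group 1's text for each match.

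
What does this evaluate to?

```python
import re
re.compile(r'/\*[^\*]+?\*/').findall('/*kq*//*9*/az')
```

['/*kq*/', '/*9*/']

Scanning left to right: at [0:6] → '/*kq*/'; at [6:11] → '/*9*/'.
No capturing groups, so `findall` returns the 2 full match strings.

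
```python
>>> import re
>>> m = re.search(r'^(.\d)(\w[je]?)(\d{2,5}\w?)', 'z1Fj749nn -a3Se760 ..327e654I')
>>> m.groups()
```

The pattern matches anchored at the start of the string; then any character, then a digit (captured); then a word character, then optionally one of [je] (captured); then 2 to 5 of a digit, then optionally a word character (captured).
`re.search` scans for the first position where the pattern succeeds.
The match spans [0:8] → 'z1Fj749n'.
Captured: group 1 = 'z1', group 2 = 'Fj', group 3 = '749n'.

('z1', 'Fj', '749n')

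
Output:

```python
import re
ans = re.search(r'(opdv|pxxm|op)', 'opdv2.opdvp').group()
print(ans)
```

opdv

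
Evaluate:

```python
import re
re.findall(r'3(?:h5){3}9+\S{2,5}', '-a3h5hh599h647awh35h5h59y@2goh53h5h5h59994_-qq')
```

This matches the literal '3', then the literal 'h5' repeated 3 times, then one or more of a literal '9'; then 2 to 5 of a non-whitespace character.
Scanning left to right: at [31:46] → '3h5h5h59994_-qq'.
`findall` yields the raw match text (1 of them) because the pattern has no groups.

['3h5h5h59994_-qq']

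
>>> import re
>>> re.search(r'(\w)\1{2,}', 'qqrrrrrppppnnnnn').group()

'rrrrr'

`\1` is not a pattern — it's the concrete string captured by group 1, re-applied verbatim.
`re.search` tries every starting position until one works.
The match spans [2:7] → 'rrrrr'.
Captured: group 1 = 'r'.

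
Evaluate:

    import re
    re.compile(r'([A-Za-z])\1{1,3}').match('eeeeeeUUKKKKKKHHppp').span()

`re.match` only tries the pattern at the start of the string.
The match spans [0:4] → 'eeee'.

(0, 4)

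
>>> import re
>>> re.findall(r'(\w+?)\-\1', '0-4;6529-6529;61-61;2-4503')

['6529', '61']

`\1` has to match the exact text group 1 already captured.
`findall` collects group 1 from each match (2 total).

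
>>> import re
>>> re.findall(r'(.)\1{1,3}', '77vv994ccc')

`\1` has to match the exact text group 1 already captured.
Scanning left to right: at [0:2] match '77', group 1 = '7'; at [2:4] match 'vv', group 1 = 'v'; at [4:6] match '99', group 1 = '9'; at [7:10] match 'ccc', group 1 = 'c'.
With a single group, `findall` returns only what that group captured — 4 items.

['7', 'v', '9', 'c']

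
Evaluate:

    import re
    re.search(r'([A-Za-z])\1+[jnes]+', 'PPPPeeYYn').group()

'PPPPee'

`\1` is not a pattern — it's the concrete string captured by group 1, re-applied verbatim.
Unlike `match`, `search` isn't anchored — it looks for the pattern anywhere in the string.
The match spans [0:6] → 'PPPPee'.
Captured: group 1 = 'P'.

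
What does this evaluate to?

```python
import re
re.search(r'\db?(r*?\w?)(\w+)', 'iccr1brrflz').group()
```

'1brrflz'

The pattern matches a digit, then optionally the literal 'b'; then zero or more of the literal 'r' (lazy), then optionally a word character (captured); then one or more of a word character (captured).
`re.search` scans for the first position where the pattern succeeds.
The match spans [4:11] → '1brrflz'.
Captured: group 1 = 'r', group 2 = 'rflz'.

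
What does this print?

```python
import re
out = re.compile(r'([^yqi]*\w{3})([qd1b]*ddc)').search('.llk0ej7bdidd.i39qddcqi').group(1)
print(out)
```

dd.i39

The pattern matches zero or more of any character except [yqi], then exactly 3 of a word character (captured); then zero or more of one of [qd1b], then the literal 'ddc' (captured).
`re.search` scans for the first position where the pattern succeeds.
The match spans [11:21] → 'dd.i39qddc'.
Captured: group 1 = 'dd.i39', group 2 = 'qddc'.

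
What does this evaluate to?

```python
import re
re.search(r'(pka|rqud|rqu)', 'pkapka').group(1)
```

'pka'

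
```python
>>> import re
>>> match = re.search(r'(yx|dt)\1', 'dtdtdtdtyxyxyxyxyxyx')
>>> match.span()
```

(0, 4)

A backreference is literal: `\1` must see the identical characters the first group matched.
The match spans [0:4] → 'dtdt'.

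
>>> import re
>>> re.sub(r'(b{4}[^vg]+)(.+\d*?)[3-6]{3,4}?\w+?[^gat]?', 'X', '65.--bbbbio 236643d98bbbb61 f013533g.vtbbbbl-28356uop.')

This matches exactly 4 of a literal 'b', then one or more of any character except [vg] (captured); then one or more of any character, then zero or more of a digit (lazy) (captured); then 3 to 4 of a character in [3-6] (lazy), then one or more of a word character (lazy), then optionally any character except [gat].
A `+?`/`*?`/`{m,n}?` starts at its minimum and grows only as far as needed for what follows to match.
Matches: at [5:52] → 'bbbbio 236643d98bbbb61 f013533g.vtbbbbl-28356uo'.
`sub` substitutes 'X' at each match site.

'65.--Xp.'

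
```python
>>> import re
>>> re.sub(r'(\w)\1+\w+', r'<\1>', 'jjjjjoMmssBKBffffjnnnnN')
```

'<j>'

After group 1 captures some text, `\1` only succeeds where that same text appears again.
Matches: at [0:23] → 'jjjjjoMmssBKBffffjnnnnN'.
`\1` in the replacement pulls in group 1's text for each match.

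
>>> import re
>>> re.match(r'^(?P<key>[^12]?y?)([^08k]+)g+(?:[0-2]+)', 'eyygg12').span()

This matches anchored at the start of the string; then optionally any character except [12], then optionally the literal 'y' (captured as 'key'); then one or more of any character except [08k] (captured); then one or more of a literal 'g'; then one or more of a character in [0-2] (non-capturing group).
With `match`, the pattern is implicitly anchored at the beginning.
The match spans [0:7] → 'eyygg12'.
Captured: group 1 = 'ey', group 2 = 'yg'.

(0, 7)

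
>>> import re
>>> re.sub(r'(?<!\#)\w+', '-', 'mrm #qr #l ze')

The negative lookaround is zero-width — it rules out positions where the adjacent text would match, without consuming anything.
Matches: at [0:3] → 'mrm'; at [6:7] → 'r'; at [11:13] → 'ze'.
Each match is replaced by '-'.

'- #q- #l -'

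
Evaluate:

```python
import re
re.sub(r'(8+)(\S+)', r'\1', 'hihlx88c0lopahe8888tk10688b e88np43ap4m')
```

This matches one or more of a literal '8' (captured); then one or more of a non-whitespace character (captured).
Matches: at [5:27] → '88c0lopahe8888tk10688b'; at [29:39] → '88np43ap4m'.
`\1` in the replacement pulls in group 1's text for each match.

'hihlx88 e88'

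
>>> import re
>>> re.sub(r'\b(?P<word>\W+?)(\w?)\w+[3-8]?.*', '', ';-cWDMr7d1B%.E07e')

';-cWDMr7d1B'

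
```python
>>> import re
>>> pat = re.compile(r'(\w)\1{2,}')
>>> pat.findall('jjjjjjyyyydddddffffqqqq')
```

['j', 'y', 'd', 'f', 'q']

The backreference `\1` re-matches whatever the first group consumed, character for character.
Matches: at [0:6] match 'jjjjjj', group 1 = 'j'; at [6:10] match 'yyyy', group 1 = 'y'; at [10:15] match 'ddddd', group 1 = 'd'; at [15:19] match 'ffff', group 1 = 'f'; at [19:23] match 'qqqq', group 1 = 'q'.
`findall` collects group 1 from each match (5 total).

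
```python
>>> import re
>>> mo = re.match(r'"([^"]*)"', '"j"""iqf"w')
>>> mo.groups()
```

('j',)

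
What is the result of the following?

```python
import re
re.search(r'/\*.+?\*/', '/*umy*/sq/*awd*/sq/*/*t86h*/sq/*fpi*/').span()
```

(0, 7)

The match spans [0:7] → '/*umy*/'.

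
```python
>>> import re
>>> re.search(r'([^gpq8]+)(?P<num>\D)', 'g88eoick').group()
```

'eoick'

This matches one or more of any character except [gpq8] (captured); then a non-digit (captured as 'num').
The match spans [3:8] → 'eoick'.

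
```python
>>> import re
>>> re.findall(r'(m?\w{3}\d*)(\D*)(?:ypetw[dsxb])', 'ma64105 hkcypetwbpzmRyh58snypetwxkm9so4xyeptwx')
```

[('ma64105', ' hkc'), ('mRyh58', 'sn')]

The pattern matches optionally the literal 'm', then exactly 3 of a word character, then zero or more of a digit (captured); then zero or more of a non-digit (captured); then the literal 'ype', then the literal 'tw', then one of [dsxb] (non-capturing group).
Matches: at [0:17] match 'ma64105 hkcypetwb', groups = ('ma64105', ' hkc'); at [19:33] match 'mRyh58snypetwx', groups = ('mRyh58', 'sn').
`findall` packs the 2 group values into a tuple for every match.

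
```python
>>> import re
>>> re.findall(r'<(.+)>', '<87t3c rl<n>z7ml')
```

Matches: at [0:12] match '<87t3c rl<n>', group 1 = '87t3c rl<n'.
Because there's exactly one group, `findall` drops the full match and keeps group 1 from the one hit.

['87t3c rl<n']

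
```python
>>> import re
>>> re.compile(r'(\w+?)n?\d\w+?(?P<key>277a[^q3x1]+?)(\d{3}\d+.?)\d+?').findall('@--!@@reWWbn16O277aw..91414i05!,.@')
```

A `+?`/`*?`/`{m,n}?` starts at its minimum and grows only as far as needed for what follows to match.
Multiple groups make `findall` return tuples — one 3-tuple for the one match.

[('reWWb', '277aw..', '91414i')]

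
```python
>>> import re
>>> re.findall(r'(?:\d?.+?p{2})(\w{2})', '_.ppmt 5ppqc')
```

['mt', 'qc']

Pattern: optionally a digit, then one or more of any character (lazy), then exactly 2 of the literal 'p' (non-capturing group); then exactly 2 of a word character (captured).
Lazy quantifiers expand one character at a time until the remainder of the pattern can match.
Walking the string: at [0:6] match '_.ppmt', group 1 = 'mt'; at [6:12] match ' 5ppqc', group 1 = 'qc'.
`findall` collects group 1 from each match (2 total).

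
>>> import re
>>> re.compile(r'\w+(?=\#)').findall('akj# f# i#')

['akj', 'f', 'i']

The lookaround is zero-width — it requires the adjacent text to match without consuming it, so the asserted text isn't part of the match.
`findall` yields the raw match text (3 of them) because the pattern has no groups.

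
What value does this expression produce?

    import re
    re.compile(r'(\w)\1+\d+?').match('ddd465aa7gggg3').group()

'ddd4'

The backreference `\1` re-matches whatever the first group consumed, character for character.
With `match`, the pattern is implicitly anchored at the beginning.
The match spans [0:4] → 'ddd4'.
Captured: group 1 = 'd'.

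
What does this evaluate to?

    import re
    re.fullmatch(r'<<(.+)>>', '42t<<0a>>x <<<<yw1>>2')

For `fullmatch`, every character of the input must be accounted for by the pattern.
Here there's no way to consume every character, so the call returns None.

None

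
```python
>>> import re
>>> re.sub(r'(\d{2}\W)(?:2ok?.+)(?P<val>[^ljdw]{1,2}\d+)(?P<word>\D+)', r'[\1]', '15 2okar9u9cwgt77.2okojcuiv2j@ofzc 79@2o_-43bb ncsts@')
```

'[15 ]'

This matches exactly 2 of a digit, then a non-word character (captured); then the literal '2o', then optionally the literal 'k', then one or more of any character (non-capturing group); then 1 to 2 of any character except [ljdw], then one or more of a digit (captured as 'val'); then one or more of a non-digit (captured as 'word').
The replacement refers to a captured group, so each match is rewritten using its own captured text.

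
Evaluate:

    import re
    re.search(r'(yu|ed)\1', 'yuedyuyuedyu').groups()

After group 1 captures some text, `\1` only succeeds where that same text appears again.
`re.search` scans for the first position where the pattern succeeds.
The match spans [4:8] → 'yuyu'.
Captured: group 1 = 'yu'.

('yu',)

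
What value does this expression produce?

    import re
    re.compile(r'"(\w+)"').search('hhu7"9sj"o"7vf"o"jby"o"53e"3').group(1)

'9sj'

The match spans [4:9] → '"9sj"'.
Captured: group 1 = '9sj'.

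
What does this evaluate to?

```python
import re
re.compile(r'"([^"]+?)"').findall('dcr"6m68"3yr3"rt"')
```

Matches: at [3:9] match '"6m68"', group 1 = '6m68'; at [13:17] match '"rt"', group 1 = 'rt'.
With a single group, `findall` returns only what that group captured — 2 items.

['6m68', 'rt']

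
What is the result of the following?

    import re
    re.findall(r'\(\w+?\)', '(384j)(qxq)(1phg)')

['(384j)', '(qxq)', '(1phg)']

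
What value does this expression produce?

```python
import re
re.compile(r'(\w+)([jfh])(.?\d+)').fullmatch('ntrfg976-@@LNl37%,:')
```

None

For `fullmatch`, every character of the input must be accounted for by the pattern.
Here the pattern can't cover the whole string, so the call returns None.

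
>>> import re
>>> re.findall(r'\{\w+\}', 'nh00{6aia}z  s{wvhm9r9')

Matches: at [4:10] → '{6aia}'.
Since nothing is captured, `findall` lists the 1 matched substring directly.

['{6aia}']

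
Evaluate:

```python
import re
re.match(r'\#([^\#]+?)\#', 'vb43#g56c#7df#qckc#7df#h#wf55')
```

`re.match` won't scan ahead — the pattern has to work from the very first character.
Here position 0 doesn't satisfy it, so the call returns None.

None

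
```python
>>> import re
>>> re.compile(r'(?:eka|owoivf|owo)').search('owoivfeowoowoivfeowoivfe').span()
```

(0, 6)

Branches in `(...|...)` are attempted left-to-right; the first branch that allows the whole pattern to succeed is taken.
The match spans [0:6] → 'owoivf'.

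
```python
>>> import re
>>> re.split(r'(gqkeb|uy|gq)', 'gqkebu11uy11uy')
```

The regex engine tests alternatives in the order written; an earlier branch that matches wins even if a later one would match more.
`re.split` interleaves the captured-group text with the surrounding fragments.

['', 'gqkeb', 'u11', 'uy', '11', 'uy', '']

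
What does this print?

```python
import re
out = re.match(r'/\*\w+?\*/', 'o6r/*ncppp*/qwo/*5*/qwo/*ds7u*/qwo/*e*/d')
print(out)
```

None

With `match`, the pattern is implicitly anchored at the beginning.
Here position 0 doesn't satisfy it, so the call returns None.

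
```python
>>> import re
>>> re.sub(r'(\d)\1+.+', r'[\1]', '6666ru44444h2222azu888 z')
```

The backreference `\1` re-matches whatever the first group consumed, character for character.
Matches: at [0:24] → '6666ru44444h2222azu888 z'.
Each match is replaced using the text its own group 1 captured.

'[6]'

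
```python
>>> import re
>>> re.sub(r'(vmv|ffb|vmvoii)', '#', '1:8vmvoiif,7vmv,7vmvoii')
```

Alternation tries branches left to right and keeps the first one that lets the overall match succeed at that position.
Matches: at [3:6] → 'vmv'; at [12:15] → 'vmv'; at [17:20] → 'vmv'.
Each match is replaced by '#'.

'1:8#oiif,7#,7#oii'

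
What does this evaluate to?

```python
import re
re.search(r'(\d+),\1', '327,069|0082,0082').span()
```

(8, 17)

`\1` is not a pattern — it's the concrete string captured by group 1, re-applied verbatim.
`re.search` scans for the first position where the pattern succeeds.
The match spans [8:17] → '0082,0082'.
Captured: group 1 = '0082'.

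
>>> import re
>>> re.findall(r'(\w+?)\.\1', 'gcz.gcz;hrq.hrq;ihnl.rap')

['gcz', 'hrq']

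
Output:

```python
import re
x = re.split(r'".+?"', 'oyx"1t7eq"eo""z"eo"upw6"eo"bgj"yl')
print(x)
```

The `?` after the quantifier makes it lazy — it takes as little as possible before letting the rest of the pattern try.
The string is cut at each match, leaving 5 pieces.

['oyx', 'eo', 'eo', 'eo', 'yl']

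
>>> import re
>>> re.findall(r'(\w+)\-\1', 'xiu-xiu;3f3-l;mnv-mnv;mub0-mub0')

['xiu', 'mnv', 'mub0']

`\1` has to match the exact text group 1 already captured.
Matches: at [0:7] match 'xiu-xiu', group 1 = 'xiu'; at [14:21] match 'mnv-mnv', group 1 = 'mnv'; at [22:31] match 'mub0-mub0', group 1 = 'mub0'.
With a single group, `findall` returns only what that group captured — 3 items.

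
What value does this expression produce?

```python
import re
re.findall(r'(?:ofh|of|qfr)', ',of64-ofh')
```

['of', 'ofh']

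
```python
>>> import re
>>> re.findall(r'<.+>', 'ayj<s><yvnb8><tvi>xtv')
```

['<s><yvnb8><tvi>']

Matches: at [3:18] → '<s><yvnb8><tvi>'.
`findall` yields the raw match text (1 of them) because the pattern has no groups.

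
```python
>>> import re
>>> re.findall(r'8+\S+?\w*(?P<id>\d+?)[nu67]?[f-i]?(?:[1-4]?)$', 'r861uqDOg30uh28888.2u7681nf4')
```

['4']

With a single group, `findall` returns only what that group captured — 1 item.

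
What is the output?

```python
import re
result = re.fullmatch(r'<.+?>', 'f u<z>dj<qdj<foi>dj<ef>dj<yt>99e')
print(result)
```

None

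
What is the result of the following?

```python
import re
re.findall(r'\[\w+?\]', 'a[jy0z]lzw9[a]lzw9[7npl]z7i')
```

['[jy0z]', '[a]', '[7npl]']

`findall` yields the raw match text (3 of them) because the pattern has no groups.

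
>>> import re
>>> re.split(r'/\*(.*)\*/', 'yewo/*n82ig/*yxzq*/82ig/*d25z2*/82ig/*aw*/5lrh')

Matches to split on: at [4:42] → '/*n82ig/*yxzq*/82ig/*d25z2*/82ig/*aw*/'.
With a capturing group present, the delimiter's captured portion is kept in the result list.

['yewo', 'n82ig/*yxzq*/82ig/*d25z2*/82ig/*aw', '5lrh']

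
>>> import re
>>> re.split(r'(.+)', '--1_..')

['', '--1_..', '']

This matches one or more of any character (captured).
Matches to split on: at [0:6] → '--1_..'.
The group in the pattern means `split` returns the separators' captures alongside the pieces.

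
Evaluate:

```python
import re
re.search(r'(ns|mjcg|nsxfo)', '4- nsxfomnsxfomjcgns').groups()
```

('ns',)

`|` is ordered: at each position the engine commits to the first alternative that works.
`search` walks the string left to right and returns the first match it finds.
The match spans [3:5] → 'ns'.
Captured: group 1 = 'ns'.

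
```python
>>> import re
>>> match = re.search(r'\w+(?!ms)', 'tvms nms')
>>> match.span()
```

Because the assertion is negative and zero-width, positions next to the forbidden text are skipped.
`search` walks the string left to right and returns the first match it finds.
The match spans [0:4] → 'tvms'.

(0, 4)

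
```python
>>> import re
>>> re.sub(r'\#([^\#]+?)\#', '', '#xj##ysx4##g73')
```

`sub` substitutes '' at each match site.

'#g73'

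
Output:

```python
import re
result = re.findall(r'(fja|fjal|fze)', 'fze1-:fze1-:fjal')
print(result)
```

Branches in `(...|...)` are attempted left-to-right; the first branch that allows the whole pattern to succeed is taken.
Scanning left to right: at [0:3] match 'fze', group 1 = 'fze'; at [6:9] match 'fze', group 1 = 'fze'; at [12:15] match 'fja', group 1 = 'fja'.
Because there's exactly one group, `findall` drops the full match and keeps group 1 from each hit.

['fze', 'fze', 'fja']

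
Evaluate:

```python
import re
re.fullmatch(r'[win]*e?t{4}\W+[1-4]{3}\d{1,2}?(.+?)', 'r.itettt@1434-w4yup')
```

`re.fullmatch` requires the pattern to consume the entire string.
Here the string isn't matched end-to-end, so the call returns None.

None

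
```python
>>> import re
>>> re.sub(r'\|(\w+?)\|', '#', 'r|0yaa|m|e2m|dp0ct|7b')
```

'r#m#dp0ct|7b'

Matches: at [1:7] → '|0yaa|'; at [8:13] → '|e2m|'.
Every occurrence is swapped for '#'.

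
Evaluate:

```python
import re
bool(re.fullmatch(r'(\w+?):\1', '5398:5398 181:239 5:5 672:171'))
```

False

`re.fullmatch` requires the pattern to consume the entire string.
Here the pattern can't cover the whole string, so the call returns None, and `bool(None)` is False.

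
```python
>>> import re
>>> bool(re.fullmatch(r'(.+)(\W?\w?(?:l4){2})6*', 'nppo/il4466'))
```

False

Pattern: one or more of any character (captured); then optionally a non-word character, then optionally a word character, then the literal 'l4' repeated 2 times (captured); then zero or more of a literal '6'.
`fullmatch` succeeds only if the pattern covers the string from start to end.
Here there's no way to consume every character, so the call returns None, and `bool(None)` is False.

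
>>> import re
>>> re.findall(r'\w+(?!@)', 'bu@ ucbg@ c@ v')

['b', 'ucb', 'v']

Because the assertion is negative and zero-width, positions next to the forbidden text are skipped.
Walking the string: at [0:1] → 'b'; at [4:7] → 'ucb'; at [13:14] → 'v'.
With no groups in the pattern, `findall` gives back each whole match — 3 here.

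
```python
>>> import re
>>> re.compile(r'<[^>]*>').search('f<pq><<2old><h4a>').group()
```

The match spans [1:5] → '<pq>'.

'<pq>'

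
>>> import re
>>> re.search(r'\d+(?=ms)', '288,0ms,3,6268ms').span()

The lookaround is zero-width — it requires the adjacent text to match without consuming it, so the asserted text isn't part of the match.
The match spans [4:5] → '0'.

(4, 5)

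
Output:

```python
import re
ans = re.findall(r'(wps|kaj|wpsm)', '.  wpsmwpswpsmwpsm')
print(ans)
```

['wps', 'wps', 'wps', 'wps']

Branches in `(...|...)` are attempted left-to-right; the first branch that allows the whole pattern to succeed is taken.
Matches: at [3:6] match 'wps', group 1 = 'wps'; at [7:10] match 'wps', group 1 = 'wps'; at [10:13] match 'wps', group 1 = 'wps'; at [14:17] match 'wps', group 1 = 'wps'.
`findall` collects group 1 from each match (4 total).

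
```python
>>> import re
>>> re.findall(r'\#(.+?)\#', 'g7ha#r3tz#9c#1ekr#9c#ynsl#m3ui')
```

Scanning left to right: at [4:10] match '#r3tz#', group 1 = 'r3tz'; at [12:18] match '#1ekr#', group 1 = '1ekr'; at [20:26] match '#ynsl#', group 1 = 'ynsl'.
With a single group, `findall` returns only what that group captured — 3 items.

['r3tz', '1ekr', 'ynsl']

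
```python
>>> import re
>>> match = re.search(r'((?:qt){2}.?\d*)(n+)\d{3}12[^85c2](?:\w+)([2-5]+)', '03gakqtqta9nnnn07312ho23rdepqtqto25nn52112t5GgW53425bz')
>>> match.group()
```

'qtqta9nnnn07312ho23rdepqtqto25nn52112t5GgW53425'

The pattern matches the literal 'qt' repeated 2 times, then optionally any character, then zero or more of a digit (captured); then one or more of a literal 'n' (captured); then exactly 3 of a digit, then the literal '12', then any character except [85c2]; then one or more of a word character (non-capturing group); then one or more of a character in [2-5] (captured).
Unlike `match`, `search` isn't anchored — it looks for the pattern anywhere in the string.
The match spans [5:52] → 'qtqta9nnnn07312ho23rdepqtqto25nn52112t5GgW53425'.
Captured: group 1 = 'qtqta9', group 2 = 'nnnn', group 3 = '5'.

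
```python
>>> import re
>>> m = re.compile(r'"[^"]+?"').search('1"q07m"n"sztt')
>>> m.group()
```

'"q07m"'

`search` walks the string left to right and returns the first match it finds.
The match spans [1:7] → '"q07m"'.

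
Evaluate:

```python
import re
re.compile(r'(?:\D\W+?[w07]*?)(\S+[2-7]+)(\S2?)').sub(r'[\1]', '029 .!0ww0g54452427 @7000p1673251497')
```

Pattern: a non-digit, then one or more of a non-word character (lazy), then zero or more of one of [w07] (lazy) (non-capturing group); then one or more of a non-whitespace character, then one or more of a character in [2-7] (captured); then a non-whitespace character, then optionally a literal '2' (captured).
Because the quantifier is non-greedy, it stops expanding at the earliest point where the rest of the pattern can succeed.
Matches: at [3:19] → ' .!0ww0g54452427'; at [19:35] → ' @7000p167325149'.
The replacement refers to a captured group, so each match is rewritten using its own captured text.

'029[!0ww0g5445242][7000p16732514]7'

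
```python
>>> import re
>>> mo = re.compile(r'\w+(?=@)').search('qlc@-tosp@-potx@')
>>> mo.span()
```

(0, 3)

Lookahead/lookbehind check context without consuming it, so the matched span excludes the asserted characters.
The match spans [0:3] → 'qlc'.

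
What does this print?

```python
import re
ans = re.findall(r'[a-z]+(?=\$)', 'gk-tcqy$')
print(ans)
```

['tcqy']

Because the assertion is zero-width, the text it checks is not consumed and won't appear in the result.
Scanning left to right: at [3:7] → 'tcqy'.
No capturing groups, so `findall` returns the 1 full match string.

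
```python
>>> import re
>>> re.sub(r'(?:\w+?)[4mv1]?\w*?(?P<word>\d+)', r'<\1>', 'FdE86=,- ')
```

'<86>=,- '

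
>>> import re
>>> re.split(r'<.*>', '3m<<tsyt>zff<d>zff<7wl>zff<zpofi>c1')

Splitting on the pattern gives 2 pieces.

['3m', 'c1']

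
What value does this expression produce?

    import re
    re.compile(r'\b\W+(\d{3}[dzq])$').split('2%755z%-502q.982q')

['2%755z%-502q', '982q', '']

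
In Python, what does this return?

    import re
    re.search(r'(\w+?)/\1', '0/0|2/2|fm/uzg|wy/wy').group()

'0/0'

The backreference `\1` re-matches whatever the first group consumed, character for character.
Unlike `match`, `search` isn't anchored — it looks for the pattern anywhere in the string.
The match spans [0:3] → '0/0'.
Captured: group 1 = '0'.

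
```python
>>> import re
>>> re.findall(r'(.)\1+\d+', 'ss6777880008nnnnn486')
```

['s', 'n']

`\1` is not a pattern — it's the concrete string captured by group 1, re-applied verbatim.
Scanning left to right: at [0:12] match 'ss6777880008', group 1 = 's'; at [12:20] match 'nnnnn486', group 1 = 'n'.
`findall` collects group 1 from each match (2 total).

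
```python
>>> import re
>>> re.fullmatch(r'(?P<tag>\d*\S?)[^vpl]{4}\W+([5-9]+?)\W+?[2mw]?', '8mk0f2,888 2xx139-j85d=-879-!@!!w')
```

The pattern matches zero or more of a digit, then optionally a non-whitespace character (captured as 'tag'); then exactly 4 of any character except [vpl], then one or more of a non-word character; then one or more of a character in [5-9] (lazy) (captured); then one or more of a non-word character (lazy), then optionally one of [2mw].
`fullmatch` succeeds only if the pattern covers the string from start to end.
Here there's no way to consume every character, so the call returns None.

None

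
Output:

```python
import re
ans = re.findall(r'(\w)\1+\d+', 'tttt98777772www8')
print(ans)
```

A backreference is literal: `\1` must see the identical characters the first group matched.
`findall` collects group 1 from each match (2 total).

['t', 'w']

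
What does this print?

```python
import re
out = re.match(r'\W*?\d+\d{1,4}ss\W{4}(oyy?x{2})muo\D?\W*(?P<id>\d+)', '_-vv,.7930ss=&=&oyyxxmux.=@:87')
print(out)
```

None

Pattern: zero or more of a non-word character (lazy), then one or more of a digit, then 1 to 4 of a digit; then the literal 'ss', then exactly 4 of a non-word character; then the literal 'oy', then optionally a literal 'y', then exactly 2 of the literal 'x' (captured); then the literal 'muo', then optionally a non-digit, then zero or more of a non-word character; then one or more of a digit (captured as 'id').
With `match`, the pattern is implicitly anchored at the beginning.
Here the string doesn't start with a match, so the call returns None.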